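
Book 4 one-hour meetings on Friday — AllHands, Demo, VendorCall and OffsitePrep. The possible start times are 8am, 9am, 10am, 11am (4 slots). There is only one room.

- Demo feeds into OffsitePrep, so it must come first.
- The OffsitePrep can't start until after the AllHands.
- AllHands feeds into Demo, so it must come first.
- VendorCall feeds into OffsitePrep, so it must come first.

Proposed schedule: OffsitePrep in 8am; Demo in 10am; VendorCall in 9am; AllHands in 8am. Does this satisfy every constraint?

The OffsitePrep can't start until after the AllHands — violated.
Demo feeds into OffsitePrep, so it must come first — violated.
AllHands feeds into Demo, so it must come first — holds.
There is only one room — violated.
VendorCall feeds into OffsitePrep, so it must come first — violated.

No. There is only one room is not satisfied.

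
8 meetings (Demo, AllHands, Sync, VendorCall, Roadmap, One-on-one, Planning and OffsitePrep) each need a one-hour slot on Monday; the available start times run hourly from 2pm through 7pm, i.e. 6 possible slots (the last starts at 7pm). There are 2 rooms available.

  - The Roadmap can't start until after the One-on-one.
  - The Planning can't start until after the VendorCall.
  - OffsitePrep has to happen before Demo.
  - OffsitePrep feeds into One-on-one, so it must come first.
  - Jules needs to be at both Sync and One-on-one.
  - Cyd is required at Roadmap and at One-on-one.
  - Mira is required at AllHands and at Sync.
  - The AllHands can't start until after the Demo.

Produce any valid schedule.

Planning in 5pm; One-on-one in 3pm; VendorCall in 2pm; AllHands in 4pm; Roadmap in 4pm; Demo in 3pm; Sync in 5pm; OffsitePrep in 2pm

Checking: Demo(3pm) before AllHands(4pm); OffsitePrep(2pm) before Demo(3pm); OffsitePrep(2pm) before One-on-one(3pm); One-on-one(3pm) before Roadmap(4pm); VendorCall(2pm) before Planning(5pm); Sync(5pm) != One-on-one(3pm); AllHands(4pm) != Sync(5pm); Roadmap(4pm) != One-on-one(3pm); max 2 per slot (cap 2).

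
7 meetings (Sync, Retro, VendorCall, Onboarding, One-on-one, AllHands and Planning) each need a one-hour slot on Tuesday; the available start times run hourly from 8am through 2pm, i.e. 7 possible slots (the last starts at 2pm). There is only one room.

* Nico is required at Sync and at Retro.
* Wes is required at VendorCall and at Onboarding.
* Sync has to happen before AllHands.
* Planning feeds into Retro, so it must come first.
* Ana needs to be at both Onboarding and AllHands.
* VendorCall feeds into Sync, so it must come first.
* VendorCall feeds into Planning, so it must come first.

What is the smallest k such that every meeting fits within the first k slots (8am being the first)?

7 slots

The precedence chain requires at least 3 distinct slots.
With at most 1 per slot and 7 meetings, at least 7 slots are needed.
7 works (last occupied slot: 2pm): for example One-on-one -> 2pm; Planning -> 10am; Retro -> 11am; AllHands -> 12pm; Onboarding -> 1pm; VendorCall -> 8am; Sync -> 9am.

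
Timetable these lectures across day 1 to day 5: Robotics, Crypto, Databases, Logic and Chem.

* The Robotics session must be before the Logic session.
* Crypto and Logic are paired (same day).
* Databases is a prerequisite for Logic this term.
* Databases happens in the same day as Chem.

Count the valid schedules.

30

Splitting on Robotics: it can be day 1 (10), day 2 (9), day 3 (7), day 4 (4). Listing each branch's schedules as (Crypto, Databases, Logic, Chem) by day number:
Robotics=day 1: (2,1,2,1) (3,1,3,1) (3,2,3,2) (4,1,4,1) (4,2,4,2) (4,3,4,3) (5,1,5,1) (5,2,5,2) (5,3,5,3) (5,4,5,4) — 10.
Robotics=day 2: (3,1,3,1) (3,2,3,2) (4,1,4,1) (4,2,4,2) (4,3,4,3) (5,1,5,1) (5,2,5,2) (5,3,5,3) (5,4,5,4) — 9.
Robotics=day 3: (4,1,4,1) (4,2,4,2) (4,3,4,3) (5,1,5,1) (5,2,5,2) (5,3,5,3) (5,4,5,4) — 7.
Robotics=day 4: (5,1,5,1) (5,2,5,2) (5,3,5,3) (5,4,5,4) — 4.
Summing: 10 + 9 + 7 + 4 = 30.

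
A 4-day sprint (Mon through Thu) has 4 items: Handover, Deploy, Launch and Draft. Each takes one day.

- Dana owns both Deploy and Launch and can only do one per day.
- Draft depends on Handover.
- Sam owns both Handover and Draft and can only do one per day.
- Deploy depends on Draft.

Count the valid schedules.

Splitting on Handover: it can be Mon (9), Tue (3). Listing each branch's schedules as (Deploy, Launch, Draft):
Handover=Mon: (Wed,Mon,Tue) (Wed,Tue,Tue) (Wed,Thu,Tue) (Thu,Mon,Tue) (Thu,Mon,Wed) (Thu,Tue,Tue) (Thu,Tue,Wed) (Thu,Wed,Tue) (Thu,Wed,Wed) — 9.
Handover=Tue: (Thu,Mon,Wed) (Thu,Tue,Wed) (Thu,Wed,Wed) — 3.
Summing: 9 + 3 = 12.

12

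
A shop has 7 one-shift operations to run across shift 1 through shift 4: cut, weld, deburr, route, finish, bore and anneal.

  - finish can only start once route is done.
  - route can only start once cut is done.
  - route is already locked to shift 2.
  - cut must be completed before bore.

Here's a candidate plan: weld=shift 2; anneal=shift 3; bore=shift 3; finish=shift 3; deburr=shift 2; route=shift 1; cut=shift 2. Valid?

No — it violates: route can only start once cut is done

cut must be completed before bore — holds.
route is already locked to shift 2 — violated.
route can only start once cut is done — violated.
finish can only start once route is done — holds.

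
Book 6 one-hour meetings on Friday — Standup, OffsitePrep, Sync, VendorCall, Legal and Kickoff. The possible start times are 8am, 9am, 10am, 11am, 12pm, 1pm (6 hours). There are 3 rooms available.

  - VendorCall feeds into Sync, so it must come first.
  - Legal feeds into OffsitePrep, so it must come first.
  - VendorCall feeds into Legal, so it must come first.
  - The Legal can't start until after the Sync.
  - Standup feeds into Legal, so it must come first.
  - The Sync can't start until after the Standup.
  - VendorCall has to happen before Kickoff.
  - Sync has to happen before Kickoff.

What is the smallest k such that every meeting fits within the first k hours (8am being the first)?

The precedence chain requires at least 4 distinct hours.
With at most 3 per hour and 6 meetings, at least 2 hours are needed.
4 works (last occupied hour: 11am): for example Sync -> 9am; Standup -> 8am; Legal -> 10am; VendorCall -> 8am; OffsitePrep -> 11am; Kickoff -> 10am.

4 hours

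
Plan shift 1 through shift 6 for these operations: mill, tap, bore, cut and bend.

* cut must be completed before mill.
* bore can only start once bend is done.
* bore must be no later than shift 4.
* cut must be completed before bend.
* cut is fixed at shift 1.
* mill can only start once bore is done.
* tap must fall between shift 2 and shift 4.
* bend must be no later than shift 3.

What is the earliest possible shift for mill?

shift 4

Precedence pushes mill to at least shift 4.
mill at shift 4 is achievable: mill -> shift 4, bore -> shift 3, cut -> shift 1, tap -> shift 2, bend -> shift 2.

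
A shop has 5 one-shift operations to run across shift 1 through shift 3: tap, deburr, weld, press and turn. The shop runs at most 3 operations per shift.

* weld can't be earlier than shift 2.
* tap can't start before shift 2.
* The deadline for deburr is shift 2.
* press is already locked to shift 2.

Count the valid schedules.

18

Splitting on tap: it can be shift 2 (7), shift 3 (11). Listing each branch's schedules as (deburr, weld, press, turn) by shift number:
tap=shift 2: (1,2,2,1) (1,2,2,3) (1,3,2,1) (1,3,2,2) (1,3,2,3) (2,3,2,1) (2,3,2,3) — 7.
tap=shift 3: (1,2,2,1) (1,2,2,2) (1,2,2,3) (1,3,2,1) (1,3,2,2) (1,3,2,3) (2,2,2,1) (2,2,2,3) (2,3,2,1) (2,3,2,2) (2,3,2,3) — 11.
Summing: 7 + 11 = 18.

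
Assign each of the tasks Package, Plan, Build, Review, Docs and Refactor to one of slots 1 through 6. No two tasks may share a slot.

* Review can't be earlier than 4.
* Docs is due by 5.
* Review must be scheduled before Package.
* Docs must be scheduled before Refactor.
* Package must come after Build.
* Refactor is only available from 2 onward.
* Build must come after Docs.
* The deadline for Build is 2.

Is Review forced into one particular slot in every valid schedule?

No

Review can be 4 (e.g. Build=2; Plan=6; Refactor=3; Review=4; Package=5; Docs=1) or 5 (e.g. Review in 5; Docs in 1; Package in 6; Plan in 4; Build in 2; Refactor in 3).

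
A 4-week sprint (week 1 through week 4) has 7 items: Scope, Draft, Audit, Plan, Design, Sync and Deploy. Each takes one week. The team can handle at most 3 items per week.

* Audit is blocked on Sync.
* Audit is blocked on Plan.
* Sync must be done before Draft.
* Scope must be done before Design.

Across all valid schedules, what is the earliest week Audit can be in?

week 2

Precedence pushes Audit to at least week 2.
Audit at week 2 is achievable: Deploy in week 3; Draft in week 2; Plan in week 1; Scope in week 1; Audit in week 2; Design in week 2; Sync in week 1.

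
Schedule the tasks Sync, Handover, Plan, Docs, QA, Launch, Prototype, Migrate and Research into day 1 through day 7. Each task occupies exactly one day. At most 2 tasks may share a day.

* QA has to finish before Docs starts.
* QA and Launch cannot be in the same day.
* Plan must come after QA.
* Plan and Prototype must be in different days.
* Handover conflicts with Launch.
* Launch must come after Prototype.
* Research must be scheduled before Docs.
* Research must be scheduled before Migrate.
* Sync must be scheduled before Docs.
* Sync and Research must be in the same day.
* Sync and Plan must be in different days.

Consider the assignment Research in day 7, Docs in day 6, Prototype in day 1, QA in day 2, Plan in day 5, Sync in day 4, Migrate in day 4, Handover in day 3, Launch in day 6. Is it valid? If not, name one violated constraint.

Invalid. Research must be scheduled before Migrate.

Sync and Research must be in the same day — violated.
At most 2 tasks may share a day — holds.
Handover conflicts with Launch — holds.
Research must be scheduled before Migrate — violated.
Plan must come after QA — holds.
Plan and Prototype must be in different days — holds.
Research must be scheduled before Docs — violated.
QA has to finish before Docs starts — holds.
Sync must be scheduled before Docs — holds.
Launch must come after Prototype — holds.
Sync and Plan must be in different days — holds.
QA and Launch cannot be in the same day — holds.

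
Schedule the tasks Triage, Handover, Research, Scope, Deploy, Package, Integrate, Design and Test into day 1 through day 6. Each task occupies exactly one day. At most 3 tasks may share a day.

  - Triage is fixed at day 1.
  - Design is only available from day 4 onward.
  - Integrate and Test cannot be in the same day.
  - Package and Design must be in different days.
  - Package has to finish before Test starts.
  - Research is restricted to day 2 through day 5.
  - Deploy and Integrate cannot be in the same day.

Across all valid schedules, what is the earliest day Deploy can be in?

day 1

Deploy at day 1 is achievable: Handover -> day 2; Deploy -> day 1; Package -> day 1; Integrate -> day 3; Scope -> day 3; Design -> day 4; Research -> day 2; Triage -> day 1; Test -> day 2.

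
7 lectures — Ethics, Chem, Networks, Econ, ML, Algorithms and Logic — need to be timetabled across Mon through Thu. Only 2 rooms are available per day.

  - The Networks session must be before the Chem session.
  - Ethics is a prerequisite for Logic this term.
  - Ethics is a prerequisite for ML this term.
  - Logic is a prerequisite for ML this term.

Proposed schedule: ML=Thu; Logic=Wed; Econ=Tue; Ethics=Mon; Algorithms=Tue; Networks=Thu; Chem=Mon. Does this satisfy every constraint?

Logic is a prerequisite for ML this term — holds.
The Networks session must be before the Chem session — violated.
Only 2 rooms are available per day — holds.
Ethics is a prerequisite for ML this term — holds.
Ethics is a prerequisite for Logic this term — holds.

No. The Networks session must be before the Chem session is not satisfied.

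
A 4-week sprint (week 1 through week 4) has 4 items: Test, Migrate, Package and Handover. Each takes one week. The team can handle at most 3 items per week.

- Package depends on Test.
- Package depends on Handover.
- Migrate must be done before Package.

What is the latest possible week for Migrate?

week 3

Downstream work caps Migrate at week 3.
Migrate at week 3 is achievable: Test -> week 1; Package -> week 4; Handover -> week 1; Migrate -> week 3.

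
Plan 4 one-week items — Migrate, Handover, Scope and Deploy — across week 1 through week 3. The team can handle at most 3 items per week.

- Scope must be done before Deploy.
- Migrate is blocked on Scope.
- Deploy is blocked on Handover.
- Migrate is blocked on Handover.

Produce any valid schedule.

Migrate -> week 2; Deploy -> week 2; Handover -> week 1; Scope -> week 1

Checking: Handover(week 1) before Deploy(week 2); Scope(week 1) before Migrate(week 2); Scope(week 1) before Deploy(week 2); Handover(week 1) before Migrate(week 2); max 2 per week (cap 3).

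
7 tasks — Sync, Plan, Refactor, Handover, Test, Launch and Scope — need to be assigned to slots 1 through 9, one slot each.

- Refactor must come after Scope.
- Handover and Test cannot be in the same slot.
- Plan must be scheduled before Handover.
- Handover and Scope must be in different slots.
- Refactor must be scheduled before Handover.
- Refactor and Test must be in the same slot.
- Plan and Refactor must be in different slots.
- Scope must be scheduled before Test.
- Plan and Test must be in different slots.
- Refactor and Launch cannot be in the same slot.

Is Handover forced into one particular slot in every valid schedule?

Handover can be 3 (e.g. Sync -> 1, Plan -> 1, Test -> 2, Refactor -> 2, Scope -> 1, Launch -> 1, Handover -> 3) or 4 (e.g. Refactor -> 2, Test -> 2, Plan -> 1, Launch -> 1, Scope -> 1, Sync -> 1, Handover -> 4).

No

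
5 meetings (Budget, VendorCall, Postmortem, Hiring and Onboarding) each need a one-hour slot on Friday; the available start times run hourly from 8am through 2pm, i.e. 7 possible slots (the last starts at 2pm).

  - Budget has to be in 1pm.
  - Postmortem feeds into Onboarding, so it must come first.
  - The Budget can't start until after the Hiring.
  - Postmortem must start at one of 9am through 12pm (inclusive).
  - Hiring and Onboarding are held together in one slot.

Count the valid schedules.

Splitting on Postmortem: it can be 9am (21), 10am (14), 11am (7). Listing each branch's schedules as (Budget, VendorCall, Hiring, Onboarding):
Postmortem=9am: (1pm,8am,10am,10am) (1pm,8am,11am,11am) (1pm,8am,12pm,12pm) (1pm,9am,10am,10am) (1pm,9am,11am,11am) (1pm,9am,12pm,12pm) (1pm,10am,10am,10am) (1pm,10am,11am,11am) (1pm,10am,12pm,12pm) (1pm,11am,10am,10am) (1pm,11am,11am,11am) (1pm,11am,12pm,12pm) (1pm,12pm,10am,10am) (1pm,12pm,11am,11am) (1pm,12pm,12pm,12pm) (1pm,1pm,10am,10am) (1pm,1pm,11am,11am) (1pm,1pm,12pm,12pm) (1pm,2pm,10am,10am) (1pm,2pm,11am,11am) (1pm,2pm,12pm,12pm) — 21.
Postmortem=10am: (1pm,8am,11am,11am) (1pm,8am,12pm,12pm) (1pm,9am,11am,11am) (1pm,9am,12pm,12pm) (1pm,10am,11am,11am) (1pm,10am,12pm,12pm) (1pm,11am,11am,11am) (1pm,11am,12pm,12pm) (1pm,12pm,11am,11am) (1pm,12pm,12pm,12pm) (1pm,1pm,11am,11am) (1pm,1pm,12pm,12pm) (1pm,2pm,11am,11am) (1pm,2pm,12pm,12pm) — 14.
Postmortem=11am: (1pm,8am,12pm,12pm) (1pm,9am,12pm,12pm) (1pm,10am,12pm,12pm) (1pm,11am,12pm,12pm) (1pm,12pm,12pm,12pm) (1pm,1pm,12pm,12pm) (1pm,2pm,12pm,12pm) — 7.
Summing: 21 + 14 + 7 = 42.

42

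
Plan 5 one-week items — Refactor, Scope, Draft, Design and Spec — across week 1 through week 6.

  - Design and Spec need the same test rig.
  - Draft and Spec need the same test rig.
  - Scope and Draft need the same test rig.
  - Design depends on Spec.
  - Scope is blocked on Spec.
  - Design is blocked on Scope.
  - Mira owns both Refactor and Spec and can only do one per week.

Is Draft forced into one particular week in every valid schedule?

No

Draft can be week 1 (e.g. Draft in week 1, Spec in week 2, Refactor in week 1, Design in week 4, Scope in week 3) or week 2 (e.g. Refactor=week 2, Spec=week 1, Draft=week 2, Scope=week 3, Design=week 4).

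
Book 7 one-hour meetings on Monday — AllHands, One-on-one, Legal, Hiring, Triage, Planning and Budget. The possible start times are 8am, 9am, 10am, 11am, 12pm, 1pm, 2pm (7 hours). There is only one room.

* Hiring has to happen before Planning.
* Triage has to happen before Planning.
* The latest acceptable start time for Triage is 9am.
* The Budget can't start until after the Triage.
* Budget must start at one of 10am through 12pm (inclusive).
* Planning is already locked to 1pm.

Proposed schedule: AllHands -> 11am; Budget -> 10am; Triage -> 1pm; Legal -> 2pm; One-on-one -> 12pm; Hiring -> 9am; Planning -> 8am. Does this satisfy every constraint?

Invalid. Triage has to happen before Planning.

Triage has to happen before Planning — violated.
Hiring has to happen before Planning — violated.
Budget must start at one of 10am through 12pm (inclusive) — holds.
The Budget can't start until after the Triage — violated.
The latest acceptable start time for Triage is 9am — violated.
Planning is already locked to 1pm — violated.
There is only one room — holds.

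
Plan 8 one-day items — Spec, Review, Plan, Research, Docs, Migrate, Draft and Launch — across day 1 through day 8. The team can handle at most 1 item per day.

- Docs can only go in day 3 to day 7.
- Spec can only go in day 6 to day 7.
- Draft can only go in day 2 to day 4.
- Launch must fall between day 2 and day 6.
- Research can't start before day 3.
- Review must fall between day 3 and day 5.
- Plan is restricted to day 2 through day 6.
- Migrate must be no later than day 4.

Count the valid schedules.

Splitting on Spec: it can be day 6 (14), day 7 (34). Listing each branch's schedules as (Review, Plan, Research, Docs, Migrate, Draft, Launch) by day number:
Spec=day 6: (3,2,8,7,1,4,5) (3,4,8,7,1,2,5) (3,5,8,7,1,2,4) (3,5,8,7,1,4,2) (4,2,8,7,1,3,5) (4,3,8,7,1,2,5) (4,5,8,7,1,2,3) (4,5,8,7,1,3,2) (5,2,8,7,1,3,4) (5,2,8,7,1,4,3) (5,3,8,7,1,2,4) (5,3,8,7,1,4,2) (5,4,8,7,1,2,3) (5,4,8,7,1,3,2) — 14.
Spec=day 7: (3,2,8,5,1,4,6) (3,2,8,6,1,4,5) (3,4,8,5,1,2,6) (3,4,8,6,1,2,5) (3,5,8,4,1,2,6) (3,5,8,6,1,2,4) (3,5,8,6,1,4,2) (3,6,8,4,1,2,5) (3,6,8,5,1,2,4) (3,6,8,5,1,4,2) (4,2,8,5,1,3,6) (4,2,8,6,1,3,5) (4,3,8,5,1,2,6) (4,3,8,6,1,2,5) (4,5,8,3,1,2,6) (4,5,8,6,1,2,3) (4,5,8,6,1,3,2) (4,6,8,3,1,2,5) (4,6,8,5,1,2,3) (4,6,8,5,1,3,2) (5,2,8,3,1,4,6) (5,2,8,4,1,3,6) (5,2,8,6,1,3,4) (5,2,8,6,1,4,3) (5,3,8,4,1,2,6) (5,3,8,6,1,2,4) (5,3,8,6,1,4,2) (5,4,8,3,1,2,6) (5,4,8,6,1,2,3) (5,4,8,6,1,3,2) (5,6,8,3,1,2,4) (5,6,8,3,1,4,2) (5,6,8,4,1,2,3) (5,6,8,4,1,3,2) — 34.
Summing: 14 + 34 = 48.

48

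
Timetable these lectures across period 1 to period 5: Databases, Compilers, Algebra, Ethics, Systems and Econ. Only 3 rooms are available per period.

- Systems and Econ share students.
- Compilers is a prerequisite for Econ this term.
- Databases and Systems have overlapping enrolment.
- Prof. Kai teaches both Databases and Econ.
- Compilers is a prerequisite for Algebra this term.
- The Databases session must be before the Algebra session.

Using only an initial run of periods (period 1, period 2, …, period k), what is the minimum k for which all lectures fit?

The precedence chain requires at least 2 distinct periods.
With at most 3 per period and 6 lectures, at least 2 periods are needed.
Could 2 periods be enough, i.e. nothing placed later than period 2? No: Algebra must come after Databases (at period 1 or later) → {period 2}; Databases must come before Algebra (at period 2 or earlier) → {period 1}; Compilers must come before Algebra (at period 2 or earlier) → {period 1}; Econ must come after Compilers (at period 1 or later) → {period 2}; Systems can't share with Databases (period 1) → {period 2}; Econ can't share with Systems (period 2) → nothing is left.
So 2 periods is not enough.
3 works (last occupied period: period 3): for example Databases -> period 1, Systems -> period 3, Ethics -> period 1, Algebra -> period 2, Econ -> period 2, Compilers -> period 1.

3 periods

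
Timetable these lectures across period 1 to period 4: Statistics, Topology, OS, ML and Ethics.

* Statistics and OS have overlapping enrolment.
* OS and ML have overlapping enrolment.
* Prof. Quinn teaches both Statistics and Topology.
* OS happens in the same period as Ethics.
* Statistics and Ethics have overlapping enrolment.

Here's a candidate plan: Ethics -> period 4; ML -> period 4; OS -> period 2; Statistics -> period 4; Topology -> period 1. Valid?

No. OS happens in the same period as Ethics is not satisfied.

Prof. Quinn teaches both Statistics and Topology — holds.
OS happens in the same period as Ethics — violated.
Statistics and OS have overlapping enrolment — holds.
Statistics and Ethics have overlapping enrolment — violated.
OS and ML have overlapping enrolment — holds.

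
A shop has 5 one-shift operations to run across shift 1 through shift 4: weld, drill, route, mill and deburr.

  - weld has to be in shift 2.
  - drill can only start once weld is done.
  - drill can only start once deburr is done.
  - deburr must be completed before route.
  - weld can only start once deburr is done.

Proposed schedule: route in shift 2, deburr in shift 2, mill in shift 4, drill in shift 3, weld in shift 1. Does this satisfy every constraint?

No. weld can only start once deburr is done is not satisfied.

drill can only start once weld is done — holds.
weld has to be in shift 2 — violated.
drill can only start once deburr is done — holds.
deburr must be completed before route — violated.
weld can only start once deburr is done — violated.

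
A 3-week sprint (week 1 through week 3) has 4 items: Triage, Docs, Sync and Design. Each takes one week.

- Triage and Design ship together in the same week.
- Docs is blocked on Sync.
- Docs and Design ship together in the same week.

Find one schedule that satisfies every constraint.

Docs=week 2, Triage=week 2, Design=week 2, Sync=week 1

Checking: Sync(week 1) before Docs(week 2); Triage = Design = week 2; Docs = Design = week 2.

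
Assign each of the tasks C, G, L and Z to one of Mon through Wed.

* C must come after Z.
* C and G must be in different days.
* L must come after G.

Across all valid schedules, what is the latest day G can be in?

Tue

Downstream work caps G at Tue.
G at Tue is achievable: Z -> Mon; C -> Wed; G -> Tue; L -> Wed.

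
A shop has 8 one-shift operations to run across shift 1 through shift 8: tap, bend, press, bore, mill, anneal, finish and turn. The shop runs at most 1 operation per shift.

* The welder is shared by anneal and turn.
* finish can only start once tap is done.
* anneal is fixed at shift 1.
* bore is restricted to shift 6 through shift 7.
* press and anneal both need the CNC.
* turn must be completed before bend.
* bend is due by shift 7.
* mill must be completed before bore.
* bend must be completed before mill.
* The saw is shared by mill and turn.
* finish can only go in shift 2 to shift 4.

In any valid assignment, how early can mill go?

Precedence pushes mill to at least shift 3; downstream work caps mill at shift 6.
mill at shift 6 is achievable: tap=shift 2, finish=shift 3, press=shift 8, turn=shift 4, bore=shift 7, bend=shift 5, mill=shift 6, anneal=shift 1.
Nothing earlier works — the conflict and capacity constraints rule out every shift before shift 6.

shift 6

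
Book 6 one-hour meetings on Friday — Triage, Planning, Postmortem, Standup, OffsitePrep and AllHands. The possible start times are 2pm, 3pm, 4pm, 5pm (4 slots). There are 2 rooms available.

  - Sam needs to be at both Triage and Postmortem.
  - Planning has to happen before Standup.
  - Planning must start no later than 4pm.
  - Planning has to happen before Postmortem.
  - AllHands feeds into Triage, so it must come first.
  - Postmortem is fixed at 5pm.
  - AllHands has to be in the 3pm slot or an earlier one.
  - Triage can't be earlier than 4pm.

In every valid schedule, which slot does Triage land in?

4pm

Triage's window is 4pm–5pm.
Postmortem is fixed at 5pm, and Triage can't share a slot with Postmortem.
So Triage must be 4pm.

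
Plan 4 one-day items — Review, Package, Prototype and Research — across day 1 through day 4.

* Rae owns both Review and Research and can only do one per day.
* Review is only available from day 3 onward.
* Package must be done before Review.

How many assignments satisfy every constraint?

Splitting on Review: it can be day 3 (24), day 4 (36). Listing each branch's schedules as (Package, Prototype, Research) by day number:
Review=day 3: (1,1,1) (1,1,2) (1,1,4) (1,2,1) (1,2,2) (1,2,4) (1,3,1) (1,3,2) (1,3,4) (1,4,1) (1,4,2) (1,4,4) (2,1,1) (2,1,2) (2,1,4) (2,2,1) (2,2,2) (2,2,4) (2,3,1) (2,3,2) (2,3,4) (2,4,1) (2,4,2) (2,4,4) — 24.
Review=day 4: (1,1,1) (1,1,2) (1,1,3) (1,2,1) (1,2,2) (1,2,3) (1,3,1) (1,3,2) (1,3,3) (1,4,1) (1,4,2) (1,4,3) (2,1,1) (2,1,2) (2,1,3) (2,2,1) (2,2,2) (2,2,3) (2,3,1) (2,3,2) (2,3,3) (2,4,1) (2,4,2) (2,4,3) (3,1,1) (3,1,2) (3,1,3) (3,2,1) (3,2,2) (3,2,3) (3,3,1) (3,3,2) (3,3,3) (3,4,1) (3,4,2) (3,4,3) — 36.
Summing: 24 + 36 = 60.

60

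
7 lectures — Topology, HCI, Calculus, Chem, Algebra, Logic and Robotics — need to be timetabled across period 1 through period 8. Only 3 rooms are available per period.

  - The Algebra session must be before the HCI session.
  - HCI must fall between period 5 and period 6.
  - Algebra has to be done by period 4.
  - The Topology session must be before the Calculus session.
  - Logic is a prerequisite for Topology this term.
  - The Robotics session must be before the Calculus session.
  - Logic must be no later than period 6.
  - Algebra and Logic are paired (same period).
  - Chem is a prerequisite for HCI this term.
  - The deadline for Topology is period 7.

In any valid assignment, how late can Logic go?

period 4

Logic's own window allows nothing later than period 6; Logic must be in the same period as Algebra, which can't be after period 4, so Logic is at most period 4.
Logic at period 4 is achievable: Robotics in period 1, HCI in period 5, Logic in period 4, Topology in period 5, Algebra in period 4, Chem in period 1, Calculus in period 6.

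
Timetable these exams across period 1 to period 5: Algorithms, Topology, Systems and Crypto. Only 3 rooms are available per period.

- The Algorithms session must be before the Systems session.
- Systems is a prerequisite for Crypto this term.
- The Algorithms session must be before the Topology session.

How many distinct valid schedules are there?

35

Splitting on Algorithms: it can be period 1 (24), period 2 (9), period 3 (2). Listing each branch's schedules as (Topology, Systems, Crypto) by period number:
Algorithms=period 1: (2,2,3) (2,2,4) (2,2,5) (2,3,4) (2,3,5) (2,4,5) (3,2,3) (3,2,4) (3,2,5) (3,3,4) (3,3,5) (3,4,5) (4,2,3) (4,2,4) (4,2,5) (4,3,4) (4,3,5) (4,4,5) (5,2,3) (5,2,4) (5,2,5) (5,3,4) (5,3,5) (5,4,5) — 24.
Algorithms=period 2: (3,3,4) (3,3,5) (3,4,5) (4,3,4) (4,3,5) (4,4,5) (5,3,4) (5,3,5) (5,4,5) — 9.
Algorithms=period 3: (4,4,5) (5,4,5) — 2.
Summing: 24 + 9 + 2 = 35.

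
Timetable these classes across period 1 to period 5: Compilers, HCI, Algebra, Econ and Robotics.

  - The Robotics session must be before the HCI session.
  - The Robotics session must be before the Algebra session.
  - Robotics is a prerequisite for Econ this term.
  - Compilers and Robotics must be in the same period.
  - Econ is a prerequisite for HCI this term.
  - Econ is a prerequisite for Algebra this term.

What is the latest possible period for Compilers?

period 3

Compilers must be in the same period as Robotics, which can't be after period 3, so Compilers is at most period 3.
Compilers at period 3 is achievable: Econ in period 4, Compilers in period 3, Algebra in period 5, HCI in period 5, Robotics in period 3.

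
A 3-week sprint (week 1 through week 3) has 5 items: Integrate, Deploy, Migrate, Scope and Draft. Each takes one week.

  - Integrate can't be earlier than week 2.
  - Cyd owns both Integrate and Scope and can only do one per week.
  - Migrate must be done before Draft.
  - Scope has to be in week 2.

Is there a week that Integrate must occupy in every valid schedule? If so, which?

week 3

Integrate's window is week 2–week 3.
Scope is fixed at week 2, and Integrate can't share a week with Scope.
So Integrate must be week 3.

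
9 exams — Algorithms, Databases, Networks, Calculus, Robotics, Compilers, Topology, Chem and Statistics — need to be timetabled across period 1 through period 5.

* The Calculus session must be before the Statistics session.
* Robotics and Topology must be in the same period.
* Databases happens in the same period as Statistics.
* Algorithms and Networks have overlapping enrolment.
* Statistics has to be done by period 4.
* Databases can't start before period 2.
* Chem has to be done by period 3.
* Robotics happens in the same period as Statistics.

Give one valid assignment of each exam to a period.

Robotics in period 2, Databases in period 2, Compilers in period 1, Chem in period 1, Topology in period 2, Statistics in period 2, Calculus in period 1, Algorithms in period 1, Networks in period 2

Checking: Calculus(period 1) before Statistics(period 2); Algorithms(period 1) != Networks(period 2); Databases = Statistics = period 2; Robotics = Statistics = period 2; Robotics = Topology = period 2; Chem=period 1 in [period 1,period 3]; Databases=period 2 in [period 2,period 5]; Statistics=period 2 in [period 1,period 4].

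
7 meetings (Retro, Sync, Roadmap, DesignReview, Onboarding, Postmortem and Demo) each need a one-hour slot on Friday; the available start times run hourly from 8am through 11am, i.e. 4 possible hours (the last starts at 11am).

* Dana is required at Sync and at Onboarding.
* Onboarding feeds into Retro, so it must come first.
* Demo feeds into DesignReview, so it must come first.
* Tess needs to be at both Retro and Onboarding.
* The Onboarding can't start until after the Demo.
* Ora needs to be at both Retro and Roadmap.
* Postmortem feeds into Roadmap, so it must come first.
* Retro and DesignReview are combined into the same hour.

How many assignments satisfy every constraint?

Splitting on Retro: it can be 10am (12), 11am (27). Listing each branch's schedules as (Sync, Roadmap, DesignReview, Onboarding, Postmortem, Demo):
Retro=10am: (8am,9am,10am,9am,8am,8am) (8am,11am,10am,9am,8am,8am) (8am,11am,10am,9am,9am,8am) (8am,11am,10am,9am,10am,8am) (10am,9am,10am,9am,8am,8am) (10am,11am,10am,9am,8am,8am) (10am,11am,10am,9am,9am,8am) (10am,11am,10am,9am,10am,8am) (11am,9am,10am,9am,8am,8am) (11am,11am,10am,9am,8am,8am) (11am,11am,10am,9am,9am,8am) (11am,11am,10am,9am,10am,8am) — 12.
Retro=11am: (8am,9am,11am,9am,8am,8am) (8am,9am,11am,10am,8am,8am) (8am,9am,11am,10am,8am,9am) (8am,10am,11am,9am,8am,8am) (8am,10am,11am,9am,9am,8am) (8am,10am,11am,10am,8am,8am) (8am,10am,11am,10am,8am,9am) (8am,10am,11am,10am,9am,8am) (8am,10am,11am,10am,9am,9am) (9am,9am,11am,10am,8am,8am) (9am,9am,11am,10am,8am,9am) (9am,10am,11am,10am,8am,8am) (9am,10am,11am,10am,8am,9am) (9am,10am,11am,10am,9am,8am) (9am,10am,11am,10am,9am,9am) (10am,9am,11am,9am,8am,8am) (10am,10am,11am,9am,8am,8am) (10am,10am,11am,9am,9am,8am) (11am,9am,11am,9am,8am,8am) (11am,9am,11am,10am,8am,8am) (11am,9am,11am,10am,8am,9am) (11am,10am,11am,9am,8am,8am) (11am,10am,11am,9am,9am,8am) (11am,10am,11am,10am,8am,8am) (11am,10am,11am,10am,8am,9am) (11am,10am,11am,10am,9am,8am) (11am,10am,11am,10am,9am,9am) — 27.
Summing: 12 + 27 = 39.

39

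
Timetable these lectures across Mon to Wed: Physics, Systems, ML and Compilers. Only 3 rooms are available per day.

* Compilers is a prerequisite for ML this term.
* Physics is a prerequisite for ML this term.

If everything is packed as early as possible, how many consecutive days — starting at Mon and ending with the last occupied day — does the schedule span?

The precedence chain requires at least 2 distinct days.
With at most 3 per day and 4 lectures, at least 2 days are needed.
2 works (last occupied day: Tue): for example ML in Tue, Physics in Mon, Compilers in Mon, Systems in Mon.

2 days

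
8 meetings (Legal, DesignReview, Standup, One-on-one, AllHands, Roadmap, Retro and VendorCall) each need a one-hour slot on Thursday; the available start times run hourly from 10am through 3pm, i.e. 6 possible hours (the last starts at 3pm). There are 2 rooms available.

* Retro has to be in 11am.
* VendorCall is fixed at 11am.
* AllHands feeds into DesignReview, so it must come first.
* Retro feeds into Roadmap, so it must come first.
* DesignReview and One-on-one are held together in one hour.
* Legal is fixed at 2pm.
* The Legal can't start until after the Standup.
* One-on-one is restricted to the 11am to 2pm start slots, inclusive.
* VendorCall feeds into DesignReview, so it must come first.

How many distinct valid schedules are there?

17

Splitting on DesignReview: it can be 12pm (6), 1pm (11). Listing each branch's schedules as (Legal, Standup, One-on-one, AllHands, Roadmap, Retro, VendorCall):
DesignReview=12pm: (2pm,10am,12pm,10am,1pm,11am,11am) (2pm,10am,12pm,10am,2pm,11am,11am) (2pm,10am,12pm,10am,3pm,11am,11am) (2pm,1pm,12pm,10am,1pm,11am,11am) (2pm,1pm,12pm,10am,2pm,11am,11am) (2pm,1pm,12pm,10am,3pm,11am,11am) — 6.
DesignReview=1pm: (2pm,10am,1pm,10am,12pm,11am,11am) (2pm,10am,1pm,10am,2pm,11am,11am) (2pm,10am,1pm,10am,3pm,11am,11am) (2pm,10am,1pm,12pm,12pm,11am,11am) (2pm,10am,1pm,12pm,2pm,11am,11am) (2pm,10am,1pm,12pm,3pm,11am,11am) (2pm,12pm,1pm,10am,12pm,11am,11am) (2pm,12pm,1pm,10am,2pm,11am,11am) (2pm,12pm,1pm,10am,3pm,11am,11am) (2pm,12pm,1pm,12pm,2pm,11am,11am) (2pm,12pm,1pm,12pm,3pm,11am,11am) — 11.
Summing: 6 + 11 = 17.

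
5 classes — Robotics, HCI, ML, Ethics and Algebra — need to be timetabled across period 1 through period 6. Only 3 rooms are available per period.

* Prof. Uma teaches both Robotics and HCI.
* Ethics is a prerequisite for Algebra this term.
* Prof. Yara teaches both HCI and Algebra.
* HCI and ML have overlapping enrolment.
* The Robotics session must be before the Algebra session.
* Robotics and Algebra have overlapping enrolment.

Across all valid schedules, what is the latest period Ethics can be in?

period 5

Downstream work caps Ethics at period 5.
Ethics at period 5 is achievable: ML=period 1, Robotics=period 1, HCI=period 2, Ethics=period 5, Algebra=period 6.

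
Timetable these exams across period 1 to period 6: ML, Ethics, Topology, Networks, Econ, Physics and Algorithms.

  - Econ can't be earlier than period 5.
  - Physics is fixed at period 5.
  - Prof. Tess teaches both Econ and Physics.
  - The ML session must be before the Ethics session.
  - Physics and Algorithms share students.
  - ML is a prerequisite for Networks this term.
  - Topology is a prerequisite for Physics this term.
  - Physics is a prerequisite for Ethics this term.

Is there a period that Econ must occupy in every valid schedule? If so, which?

period 6

Econ's window is period 5–period 6.
Physics is fixed at period 5, and Econ can't share a period with Physics.
So Econ must be period 6.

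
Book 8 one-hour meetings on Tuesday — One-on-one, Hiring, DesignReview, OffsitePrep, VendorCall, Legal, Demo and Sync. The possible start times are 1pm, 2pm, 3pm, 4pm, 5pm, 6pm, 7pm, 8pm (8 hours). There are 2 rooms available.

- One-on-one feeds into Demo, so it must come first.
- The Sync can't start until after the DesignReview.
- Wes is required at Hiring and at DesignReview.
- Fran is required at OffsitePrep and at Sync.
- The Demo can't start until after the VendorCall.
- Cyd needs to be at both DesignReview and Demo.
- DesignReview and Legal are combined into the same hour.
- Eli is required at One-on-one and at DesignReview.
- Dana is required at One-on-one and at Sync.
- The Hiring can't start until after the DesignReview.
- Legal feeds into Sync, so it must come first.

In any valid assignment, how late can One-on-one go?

7pm

Downstream work caps One-on-one at 7pm.
One-on-one at 7pm is achievable: DesignReview -> 1pm; One-on-one -> 7pm; Hiring -> 2pm; VendorCall -> 3pm; Sync -> 2pm; Legal -> 1pm; Demo -> 8pm; OffsitePrep -> 3pm.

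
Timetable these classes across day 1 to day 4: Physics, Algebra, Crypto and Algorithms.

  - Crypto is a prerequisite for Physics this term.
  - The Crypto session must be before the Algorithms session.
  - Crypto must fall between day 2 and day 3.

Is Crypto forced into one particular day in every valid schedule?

No

Crypto can be day 2 (e.g. Algebra -> day 1; Crypto -> day 2; Physics -> day 3; Algorithms -> day 3) or day 3 (e.g. Algebra=day 1, Physics=day 4, Crypto=day 3, Algorithms=day 4).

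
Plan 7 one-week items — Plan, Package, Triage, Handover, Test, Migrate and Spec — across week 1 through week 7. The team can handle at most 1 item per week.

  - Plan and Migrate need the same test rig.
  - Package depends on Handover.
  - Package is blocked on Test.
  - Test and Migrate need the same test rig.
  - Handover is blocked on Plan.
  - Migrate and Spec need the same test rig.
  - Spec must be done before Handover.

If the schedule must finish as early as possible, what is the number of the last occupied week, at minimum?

The precedence chain requires at least 3 distinct weeks.
With at most 1 per week and 7 tasks, at least 7 weeks are needed.
7 works (last occupied week: week 7): for example Migrate -> week 7, Spec -> week 2, Handover -> week 3, Test -> week 4, Triage -> week 6, Package -> week 5, Plan -> week 1.

week 7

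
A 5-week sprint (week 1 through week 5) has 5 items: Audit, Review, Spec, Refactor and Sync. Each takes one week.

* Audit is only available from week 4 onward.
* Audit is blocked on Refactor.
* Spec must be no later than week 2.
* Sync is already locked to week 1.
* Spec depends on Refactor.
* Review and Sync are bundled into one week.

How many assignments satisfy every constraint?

Enumerating: Sync=week 1; Review=week 1; Spec=week 2; Refactor=week 1; Audit=week 4 | Sync=week 1; Spec=week 2; Refactor=week 1; Audit=week 5; Review=week 1.

2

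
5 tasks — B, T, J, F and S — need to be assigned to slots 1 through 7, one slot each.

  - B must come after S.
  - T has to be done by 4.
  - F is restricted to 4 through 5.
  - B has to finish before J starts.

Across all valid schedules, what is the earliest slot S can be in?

Downstream work caps S at 5.
S at 1 is achievable: B -> 2, S -> 1, J -> 3, T -> 1, F -> 4.

1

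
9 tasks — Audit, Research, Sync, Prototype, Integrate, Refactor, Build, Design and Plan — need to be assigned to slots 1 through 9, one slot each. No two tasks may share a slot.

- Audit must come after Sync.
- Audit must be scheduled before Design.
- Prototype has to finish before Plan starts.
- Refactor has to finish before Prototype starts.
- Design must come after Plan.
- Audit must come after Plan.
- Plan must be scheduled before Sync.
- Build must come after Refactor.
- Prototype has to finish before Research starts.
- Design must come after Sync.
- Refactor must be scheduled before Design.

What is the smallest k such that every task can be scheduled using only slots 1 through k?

9

The precedence chain requires at least 6 distinct slots.
With at most 1 per slot and 9 tasks, at least 9 slots are needed.
9 works (last occupied slot: 9): for example Integrate=9, Build=8, Prototype=2, Plan=3, Audit=5, Sync=4, Research=7, Refactor=1, Design=6.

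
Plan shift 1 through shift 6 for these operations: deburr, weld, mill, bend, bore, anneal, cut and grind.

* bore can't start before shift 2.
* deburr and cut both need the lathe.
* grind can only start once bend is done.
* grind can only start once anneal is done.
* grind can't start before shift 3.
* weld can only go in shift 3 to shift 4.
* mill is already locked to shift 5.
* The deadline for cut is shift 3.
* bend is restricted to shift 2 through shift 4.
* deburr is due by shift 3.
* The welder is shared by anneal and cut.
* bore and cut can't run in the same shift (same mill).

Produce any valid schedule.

mill=shift 5, bore=shift 3, grind=shift 3, deburr=shift 1, anneal=shift 1, cut=shift 2, weld=shift 3, bend=shift 2

Checking: bend(shift 2) before grind(shift 3); anneal(shift 1) before grind(shift 3); anneal(shift 1) != cut(shift 2); bore(shift 3) != cut(shift 2); deburr(shift 1) != cut(shift 2); deburr=shift 1 in [shift 1,shift 3]; bore=shift 3 in [shift 2,shift 6]; bend=shift 2 in [shift 2,shift 4]; cut=shift 2 in [shift 1,shift 3]; grind=shift 3 in [shift 3,shift 6]; mill=shift 5 in [shift 5,shift 5]; weld=shift 3 in [shift 3,shift 4].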